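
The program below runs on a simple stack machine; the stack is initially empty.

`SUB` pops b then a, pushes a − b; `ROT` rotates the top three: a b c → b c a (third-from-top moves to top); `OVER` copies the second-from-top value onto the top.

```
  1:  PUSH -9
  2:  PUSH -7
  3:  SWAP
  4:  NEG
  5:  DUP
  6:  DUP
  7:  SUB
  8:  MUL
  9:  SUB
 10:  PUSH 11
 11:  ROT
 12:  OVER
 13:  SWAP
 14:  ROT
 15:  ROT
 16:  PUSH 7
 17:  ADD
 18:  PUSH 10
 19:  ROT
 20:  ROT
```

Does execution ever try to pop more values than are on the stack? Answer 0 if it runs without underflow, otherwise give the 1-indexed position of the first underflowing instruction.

11

PUSH -9 -> -9
PUSH -7 -> -9 -7
SWAP    -> -7 -9
NEG     -> -7 9
DUP     -> -7 9 9
DUP     -> -7 9 9 9
SUB     -> -7 9 0
MUL     -> -7 0
SUB     -> -7
PUSH 11 -> -7 11
ROT  — needs 3 operands, stack has 2 → underflow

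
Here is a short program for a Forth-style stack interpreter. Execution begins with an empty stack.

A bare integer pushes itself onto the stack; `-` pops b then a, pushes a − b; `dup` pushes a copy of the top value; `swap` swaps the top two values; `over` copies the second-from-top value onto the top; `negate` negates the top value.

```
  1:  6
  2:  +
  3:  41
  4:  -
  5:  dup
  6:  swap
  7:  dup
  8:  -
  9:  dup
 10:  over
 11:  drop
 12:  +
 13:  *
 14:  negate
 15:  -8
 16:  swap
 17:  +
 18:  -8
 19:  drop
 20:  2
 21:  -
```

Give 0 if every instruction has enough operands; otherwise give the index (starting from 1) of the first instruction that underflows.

6 : 6
+  — needs 2 operands, stack has 1 → underflow

2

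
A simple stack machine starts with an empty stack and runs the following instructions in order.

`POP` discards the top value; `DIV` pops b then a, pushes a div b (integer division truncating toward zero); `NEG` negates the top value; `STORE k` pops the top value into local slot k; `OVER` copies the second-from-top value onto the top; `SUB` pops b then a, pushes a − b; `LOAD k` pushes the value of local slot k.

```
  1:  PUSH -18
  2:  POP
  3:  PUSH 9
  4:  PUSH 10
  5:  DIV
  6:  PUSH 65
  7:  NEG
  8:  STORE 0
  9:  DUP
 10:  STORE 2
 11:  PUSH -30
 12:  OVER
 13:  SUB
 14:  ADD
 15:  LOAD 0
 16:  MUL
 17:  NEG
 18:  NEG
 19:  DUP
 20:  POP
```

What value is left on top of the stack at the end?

PUSH -18 : [-18]
POP      : []
PUSH 9   : [9]
PUSH 10  : [9, 10]
DIV      : [0]
PUSH 65  : [0, 65]
NEG      : [0, -65]
STORE 0  : [0]
DUP      : [0, 0]
STORE 2  : [0]
PUSH -30 : [0, -30]
OVER     : [0, -30, 0]
SUB      : [0, -30]
ADD      : [-30]
LOAD 0   : [-30, -65]
MUL      : [1950]
NEG      : [-1950]
NEG      : [1950]
DUP      : [1950, 1950]
POP      : [1950]

1950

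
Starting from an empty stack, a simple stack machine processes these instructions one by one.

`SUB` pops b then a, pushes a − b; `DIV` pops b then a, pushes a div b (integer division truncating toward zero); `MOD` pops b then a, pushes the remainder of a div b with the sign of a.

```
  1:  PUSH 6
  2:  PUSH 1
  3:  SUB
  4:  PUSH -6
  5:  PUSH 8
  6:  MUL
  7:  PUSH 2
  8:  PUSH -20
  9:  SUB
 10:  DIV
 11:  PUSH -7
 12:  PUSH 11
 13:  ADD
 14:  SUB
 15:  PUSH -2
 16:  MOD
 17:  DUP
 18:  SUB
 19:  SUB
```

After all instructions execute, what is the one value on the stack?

5

PUSH 6   -> 6
PUSH 1   -> 6 1
SUB      -> 5
PUSH -6  -> 5 -6
PUSH 8   -> 5 -6 8
MUL      -> 5 -48
PUSH 2   -> 5 -48 2
PUSH -20 -> 5 -48 2 -20
SUB      -> 5 -48 22
DIV      -> 5 -2
PUSH -7  -> 5 -2 -7
PUSH 11  -> 5 -2 -7 11
ADD      -> 5 -2 4
SUB      -> 5 -6
PUSH -2  -> 5 -6 -2
MOD      -> 5 0
DUP      -> 5 0 0
SUB      -> 5 0
SUB      -> 5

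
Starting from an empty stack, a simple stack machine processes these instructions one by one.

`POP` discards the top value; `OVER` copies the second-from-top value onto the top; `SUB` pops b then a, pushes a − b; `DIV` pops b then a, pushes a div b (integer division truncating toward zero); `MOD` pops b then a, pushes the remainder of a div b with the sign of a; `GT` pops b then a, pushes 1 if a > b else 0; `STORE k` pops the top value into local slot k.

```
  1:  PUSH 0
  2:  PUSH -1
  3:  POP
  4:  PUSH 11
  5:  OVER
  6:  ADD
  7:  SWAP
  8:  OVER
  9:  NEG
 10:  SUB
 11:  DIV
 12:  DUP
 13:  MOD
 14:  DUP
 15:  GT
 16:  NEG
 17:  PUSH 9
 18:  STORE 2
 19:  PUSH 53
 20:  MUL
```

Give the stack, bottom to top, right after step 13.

[0]

PUSH 0  -> [0]
PUSH -1 -> [0, -1]
POP     -> [0]
PUSH 11 -> [0, 11]
OVER    -> [0, 11, 0]
ADD     -> [0, 11]
SWAP    -> [11, 0]
OVER    -> [11, 0, 11]
NEG     -> [11, 0, -11]
SUB     -> [11, 11]
DIV     -> [1]
DUP     -> [1, 1]
MOD     -> [0]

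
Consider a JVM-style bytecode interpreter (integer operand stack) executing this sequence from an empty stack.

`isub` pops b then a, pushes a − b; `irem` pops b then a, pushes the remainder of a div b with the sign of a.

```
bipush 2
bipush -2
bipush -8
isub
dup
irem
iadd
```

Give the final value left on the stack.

2

bipush 2  -> [2]
bipush -2 -> [2, -2]
bipush -8 -> [2, -2, -8]
isub      -> [2, 6]
dup       -> [2, 6, 6]
irem      -> [2, 0]
iadd      -> [2]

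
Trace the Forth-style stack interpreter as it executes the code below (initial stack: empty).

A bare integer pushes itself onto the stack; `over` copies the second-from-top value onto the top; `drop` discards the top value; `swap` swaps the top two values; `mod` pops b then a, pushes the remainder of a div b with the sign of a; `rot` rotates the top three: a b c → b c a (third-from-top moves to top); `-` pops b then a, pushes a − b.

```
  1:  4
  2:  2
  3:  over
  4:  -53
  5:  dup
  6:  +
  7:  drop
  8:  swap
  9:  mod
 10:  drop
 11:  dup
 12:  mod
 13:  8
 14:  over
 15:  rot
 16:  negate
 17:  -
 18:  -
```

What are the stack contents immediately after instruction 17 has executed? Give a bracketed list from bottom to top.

4      : [4]
2      : [4, 2]
over   : [4, 2, 4]
-53    : [4, 2, 4, -53]
dup    : [4, 2, 4, -53, -53]
+      : [4, 2, 4, -106]
drop   : [4, 2, 4]
swap   : [4, 4, 2]
mod    : [4, 0]
drop   : [4]
dup    : [4, 4]
mod    : [0]
8      : [0, 8]
over   : [0, 8, 0]
rot    : [8, 0, 0]
negate : [8, 0, 0]
-      : [8, 0]

[8, 0]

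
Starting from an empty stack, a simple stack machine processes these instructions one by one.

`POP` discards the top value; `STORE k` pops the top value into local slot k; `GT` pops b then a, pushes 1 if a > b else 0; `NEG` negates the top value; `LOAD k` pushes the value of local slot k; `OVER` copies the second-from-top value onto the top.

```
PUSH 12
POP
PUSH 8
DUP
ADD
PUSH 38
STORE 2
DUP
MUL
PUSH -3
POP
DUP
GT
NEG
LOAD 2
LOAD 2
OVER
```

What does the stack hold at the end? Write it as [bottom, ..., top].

[0, 38, 38, 38]

PUSH 12 : 12
POP     : (empty)
PUSH 8  : 8
DUP     : 8 8
ADD     : 16
PUSH 38 : 16 38
STORE 2 : 16
DUP     : 16 16
MUL     : 256
PUSH -3 : 256 -3
POP     : 256
DUP     : 256 256
GT      : 0
NEG     : 0
LOAD 2  : 0 38
LOAD 2  : 0 38 38
OVER    : 0 38 38 38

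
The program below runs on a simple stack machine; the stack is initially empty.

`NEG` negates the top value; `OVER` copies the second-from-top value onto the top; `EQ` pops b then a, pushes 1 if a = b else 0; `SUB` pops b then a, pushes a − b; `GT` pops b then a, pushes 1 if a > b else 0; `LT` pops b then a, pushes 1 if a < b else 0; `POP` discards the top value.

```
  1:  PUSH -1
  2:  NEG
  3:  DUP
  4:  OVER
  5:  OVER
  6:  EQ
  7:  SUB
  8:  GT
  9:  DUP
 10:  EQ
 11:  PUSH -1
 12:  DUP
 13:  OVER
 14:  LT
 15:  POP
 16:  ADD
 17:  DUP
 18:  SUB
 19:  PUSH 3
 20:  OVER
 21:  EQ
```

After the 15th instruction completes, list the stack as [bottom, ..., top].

PUSH -1 → [-1]
NEG     → [1]
DUP     → [1, 1]
OVER    → [1, 1, 1]
OVER    → [1, 1, 1, 1]
EQ      → [1, 1, 1]
SUB     → [1, 0]
GT      → [1]
DUP     → [1, 1]
EQ      → [1]
PUSH -1 → [1, -1]
DUP     → [1, -1, -1]
OVER    → [1, -1, -1, -1]
LT      → [1, -1, 0]
POP     → [1, -1]

[1, -1]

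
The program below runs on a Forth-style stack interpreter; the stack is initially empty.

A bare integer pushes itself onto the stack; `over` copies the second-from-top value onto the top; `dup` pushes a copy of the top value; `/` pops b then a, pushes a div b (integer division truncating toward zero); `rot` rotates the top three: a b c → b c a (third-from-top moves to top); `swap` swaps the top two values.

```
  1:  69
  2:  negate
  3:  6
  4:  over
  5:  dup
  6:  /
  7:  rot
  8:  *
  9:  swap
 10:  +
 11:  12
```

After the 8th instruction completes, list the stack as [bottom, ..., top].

69      [69]
negate  [-69]
6       [-69, 6]
over    [-69, 6, -69]
dup     [-69, 6, -69, -69]
/       [-69, 6, 1]
rot     [6, 1, -69]
*       [6, -69]

[6, -69]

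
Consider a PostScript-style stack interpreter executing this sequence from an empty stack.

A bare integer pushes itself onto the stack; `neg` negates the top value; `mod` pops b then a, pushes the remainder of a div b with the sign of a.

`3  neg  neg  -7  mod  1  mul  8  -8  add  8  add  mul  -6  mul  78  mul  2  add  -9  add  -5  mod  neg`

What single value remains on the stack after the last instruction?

4

3   -> 3
neg -> -3
neg -> 3
-7  -> 3 -7
mod -> 3
1   -> 3 1
mul -> 3
8   -> 3 8
-8  -> 3 8 -8
add -> 3 0
8   -> 3 0 8
add -> 3 8
mul -> 24
-6  -> 24 -6
mul -> -144
78  -> -144 78
mul -> -11232
2   -> -11232 2
add -> -11230
-9  -> -11230 -9
add -> -11239
-5  -> -11239 -5
mod -> -4
neg -> 4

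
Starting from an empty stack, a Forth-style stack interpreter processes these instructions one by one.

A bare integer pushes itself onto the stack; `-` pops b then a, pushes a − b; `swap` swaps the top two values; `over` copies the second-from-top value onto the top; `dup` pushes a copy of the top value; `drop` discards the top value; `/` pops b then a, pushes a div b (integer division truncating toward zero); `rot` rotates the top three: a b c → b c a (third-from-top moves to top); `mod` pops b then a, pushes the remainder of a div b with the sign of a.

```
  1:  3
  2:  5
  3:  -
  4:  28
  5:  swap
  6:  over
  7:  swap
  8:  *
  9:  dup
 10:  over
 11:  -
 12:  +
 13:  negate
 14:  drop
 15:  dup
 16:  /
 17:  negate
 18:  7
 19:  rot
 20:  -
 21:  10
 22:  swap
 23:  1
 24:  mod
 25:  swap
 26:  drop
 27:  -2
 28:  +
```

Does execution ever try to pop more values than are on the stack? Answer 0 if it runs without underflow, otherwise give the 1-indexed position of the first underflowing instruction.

19

3      → [3]
5      → [3, 5]
-      → [-2]
28     → [-2, 28]
swap   → [28, -2]
over   → [28, -2, 28]
swap   → [28, 28, -2]
*      → [28, -56]
dup    → [28, -56, -56]
over   → [28, -56, -56, -56]
-      → [28, -56, 0]
+      → [28, -56]
negate → [28, 56]
drop   → [28]
dup    → [28, 28]
/      → [1]
negate → [-1]
7      → [-1, 7]
rot  — needs 3 operands, stack has 2 → underflow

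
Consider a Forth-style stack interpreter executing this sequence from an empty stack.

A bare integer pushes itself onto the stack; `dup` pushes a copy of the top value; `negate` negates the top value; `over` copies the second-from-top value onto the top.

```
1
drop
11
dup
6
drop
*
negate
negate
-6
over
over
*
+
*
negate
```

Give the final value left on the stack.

1      -> 1
drop   -> (empty)
11     -> 11
dup    -> 11 11
6      -> 11 11 6
drop   -> 11 11
*      -> 121
negate -> -121
negate -> 121
-6     -> 121 -6
over   -> 121 -6 121
over   -> 121 -6 121 -6
*      -> 121 -6 -726
+      -> 121 -732
*      -> -88572
negate -> 88572

88572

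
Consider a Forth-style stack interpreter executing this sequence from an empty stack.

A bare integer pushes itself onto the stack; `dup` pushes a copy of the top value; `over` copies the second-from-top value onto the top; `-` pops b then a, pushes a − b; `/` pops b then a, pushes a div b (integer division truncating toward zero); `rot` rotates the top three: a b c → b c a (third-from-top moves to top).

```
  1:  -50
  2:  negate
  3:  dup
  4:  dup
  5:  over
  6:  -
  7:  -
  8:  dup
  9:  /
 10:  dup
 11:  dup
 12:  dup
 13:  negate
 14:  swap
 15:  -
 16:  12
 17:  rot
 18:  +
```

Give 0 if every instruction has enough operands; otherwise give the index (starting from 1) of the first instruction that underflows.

0

-50     [-50]
negate  [50]
dup     [50, 50]
dup     [50, 50, 50]
over    [50, 50, 50, 50]
-       [50, 50, 0]
-       [50, 50]
dup     [50, 50, 50]
/       [50, 1]
dup     [50, 1, 1]
dup     [50, 1, 1, 1]
dup     [50, 1, 1, 1, 1]
negate  [50, 1, 1, 1, -1]
swap    [50, 1, 1, -1, 1]
-       [50, 1, 1, -2]
12      [50, 1, 1, -2, 12]
rot     [50, 1, -2, 12, 1]
+       [50, 1, -2, 13]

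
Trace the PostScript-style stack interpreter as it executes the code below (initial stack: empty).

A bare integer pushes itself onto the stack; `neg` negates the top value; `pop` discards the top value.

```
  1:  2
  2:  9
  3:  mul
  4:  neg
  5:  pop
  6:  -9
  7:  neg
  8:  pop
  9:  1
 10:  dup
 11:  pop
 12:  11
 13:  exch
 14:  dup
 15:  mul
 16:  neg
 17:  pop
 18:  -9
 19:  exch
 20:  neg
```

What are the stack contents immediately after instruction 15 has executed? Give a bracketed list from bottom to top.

2    -> [2]
9    -> [2, 9]
mul  -> [18]
neg  -> [-18]
pop  -> []
-9   -> [-9]
neg  -> [9]
pop  -> []
1    -> [1]
dup  -> [1, 1]
pop  -> [1]
11   -> [1, 11]
exch -> [11, 1]
dup  -> [11, 1, 1]
mul  -> [11, 1]

[11, 1]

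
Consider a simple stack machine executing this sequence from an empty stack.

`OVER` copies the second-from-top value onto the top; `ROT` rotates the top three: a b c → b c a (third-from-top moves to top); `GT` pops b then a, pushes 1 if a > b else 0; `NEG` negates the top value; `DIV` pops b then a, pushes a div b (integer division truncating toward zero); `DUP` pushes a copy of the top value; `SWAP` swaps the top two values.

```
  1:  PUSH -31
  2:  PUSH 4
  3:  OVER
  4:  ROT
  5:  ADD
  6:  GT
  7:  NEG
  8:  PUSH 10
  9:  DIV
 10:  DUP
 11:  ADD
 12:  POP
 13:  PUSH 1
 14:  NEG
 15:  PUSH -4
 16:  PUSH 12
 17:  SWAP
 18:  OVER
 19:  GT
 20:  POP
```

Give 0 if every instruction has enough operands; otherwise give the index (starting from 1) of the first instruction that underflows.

0

PUSH -31 -> [-31]
PUSH 4   -> [-31, 4]
OVER     -> [-31, 4, -31]
ROT      -> [4, -31, -31]
ADD      -> [4, -62]
GT       -> [1]
NEG      -> [-1]
PUSH 10  -> [-1, 10]
DIV      -> [0]
DUP      -> [0, 0]
ADD      -> [0]
POP      -> []
PUSH 1   -> [1]
NEG      -> [-1]
PUSH -4  -> [-1, -4]
PUSH 12  -> [-1, -4, 12]
SWAP     -> [-1, 12, -4]
OVER     -> [-1, 12, -4, 12]
GT       -> [-1, 12, 0]
POP      -> [-1, 12]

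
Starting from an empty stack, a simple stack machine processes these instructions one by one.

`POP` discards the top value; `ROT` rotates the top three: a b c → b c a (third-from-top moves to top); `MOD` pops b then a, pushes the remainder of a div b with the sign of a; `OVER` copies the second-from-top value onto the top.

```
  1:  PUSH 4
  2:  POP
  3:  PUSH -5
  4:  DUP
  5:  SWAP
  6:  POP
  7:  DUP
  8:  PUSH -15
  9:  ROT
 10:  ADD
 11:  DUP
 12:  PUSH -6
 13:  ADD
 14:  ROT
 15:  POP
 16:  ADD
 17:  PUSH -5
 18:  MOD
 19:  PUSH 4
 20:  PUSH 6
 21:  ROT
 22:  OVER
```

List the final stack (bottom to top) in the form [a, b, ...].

PUSH 4   : 4
POP      : (empty)
PUSH -5  : -5
DUP      : -5 -5
SWAP     : -5 -5
POP      : -5
DUP      : -5 -5
PUSH -15 : -5 -5 -15
ROT      : -5 -15 -5
ADD      : -5 -20
DUP      : -5 -20 -20
PUSH -6  : -5 -20 -20 -6
ADD      : -5 -20 -26
ROT      : -20 -26 -5
POP      : -20 -26
ADD      : -46
PUSH -5  : -46 -5
MOD      : -1
PUSH 4   : -1 4
PUSH 6   : -1 4 6
ROT      : 4 6 -1
OVER     : 4 6 -1 6

[4, 6, -1, 6]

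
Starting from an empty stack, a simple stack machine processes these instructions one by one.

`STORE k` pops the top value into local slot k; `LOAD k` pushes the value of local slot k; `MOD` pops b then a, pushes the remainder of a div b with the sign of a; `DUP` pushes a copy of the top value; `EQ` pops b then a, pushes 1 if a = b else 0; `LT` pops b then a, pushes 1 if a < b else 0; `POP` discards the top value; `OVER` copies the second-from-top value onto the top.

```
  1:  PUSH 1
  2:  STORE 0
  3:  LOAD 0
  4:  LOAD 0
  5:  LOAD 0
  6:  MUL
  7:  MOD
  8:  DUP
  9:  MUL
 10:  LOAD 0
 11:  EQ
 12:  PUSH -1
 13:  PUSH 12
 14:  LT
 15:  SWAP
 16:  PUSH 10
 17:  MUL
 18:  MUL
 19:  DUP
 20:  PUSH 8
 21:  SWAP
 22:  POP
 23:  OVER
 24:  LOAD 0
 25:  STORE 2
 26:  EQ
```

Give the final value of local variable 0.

1

PUSH 1  -> 1
STORE 0 -> (empty)
LOAD 0  -> 1
LOAD 0  -> 1 1
LOAD 0  -> 1 1 1
MUL     -> 1 1
MOD     -> 0
DUP     -> 0 0
MUL     -> 0
LOAD 0  -> 0 1
EQ      -> 0
PUSH -1 -> 0 -1
PUSH 12 -> 0 -1 12
LT      -> 0 1
SWAP    -> 1 0
PUSH 10 -> 1 0 10
MUL     -> 1 0
MUL     -> 0
DUP     -> 0 0
PUSH 8  -> 0 0 8
SWAP    -> 0 8 0
POP     -> 0 8
OVER    -> 0 8 0
LOAD 0  -> 0 8 0 1
STORE 2 -> 0 8 0
EQ      -> 0 0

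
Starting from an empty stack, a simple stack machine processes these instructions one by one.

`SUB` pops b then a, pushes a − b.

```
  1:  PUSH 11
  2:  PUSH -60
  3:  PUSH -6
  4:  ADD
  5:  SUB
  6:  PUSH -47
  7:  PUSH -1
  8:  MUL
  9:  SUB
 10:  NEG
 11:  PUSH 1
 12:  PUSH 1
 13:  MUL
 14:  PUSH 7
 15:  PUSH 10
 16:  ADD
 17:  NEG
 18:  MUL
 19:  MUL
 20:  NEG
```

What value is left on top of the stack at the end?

PUSH 11  → [11]
PUSH -60 → [11, -60]
PUSH -6  → [11, -60, -6]
ADD      → [11, -66]
SUB      → [77]
PUSH -47 → [77, -47]
PUSH -1  → [77, -47, -1]
MUL      → [77, 47]
SUB      → [30]
NEG      → [-30]
PUSH 1   → [-30, 1]
PUSH 1   → [-30, 1, 1]
MUL      → [-30, 1]
PUSH 7   → [-30, 1, 7]
PUSH 10  → [-30, 1, 7, 10]
ADD      → [-30, 1, 17]
NEG      → [-30, 1, -17]
MUL      → [-30, -17]
MUL      → [510]
NEG      → [-510]

-510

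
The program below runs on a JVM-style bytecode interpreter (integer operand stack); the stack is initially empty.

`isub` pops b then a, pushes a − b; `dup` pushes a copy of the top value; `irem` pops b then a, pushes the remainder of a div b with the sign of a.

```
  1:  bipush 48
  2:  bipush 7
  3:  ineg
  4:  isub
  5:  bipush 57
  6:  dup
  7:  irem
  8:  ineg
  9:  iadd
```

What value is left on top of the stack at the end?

bipush 48  48
bipush 7   48 7
ineg       48 -7
isub       55
bipush 57  55 57
dup        55 57 57
irem       55 0
ineg       55 0
iadd       55

55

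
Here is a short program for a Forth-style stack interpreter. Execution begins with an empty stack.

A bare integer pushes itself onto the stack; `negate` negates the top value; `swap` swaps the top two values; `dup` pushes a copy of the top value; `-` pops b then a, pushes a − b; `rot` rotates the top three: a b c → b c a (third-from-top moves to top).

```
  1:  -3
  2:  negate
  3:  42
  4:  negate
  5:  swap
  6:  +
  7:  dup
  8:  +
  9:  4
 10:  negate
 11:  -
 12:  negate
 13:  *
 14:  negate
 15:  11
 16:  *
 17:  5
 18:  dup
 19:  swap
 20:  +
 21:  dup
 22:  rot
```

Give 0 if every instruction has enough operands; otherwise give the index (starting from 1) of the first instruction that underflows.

13

-3     → -3
negate → 3
42     → 3 42
negate → 3 -42
swap   → -42 3
+      → -39
dup    → -39 -39
+      → -78
4      → -78 4
negate → -78 -4
-      → -74
negate → 74
*  — needs 2 operands, stack has 1 → underflow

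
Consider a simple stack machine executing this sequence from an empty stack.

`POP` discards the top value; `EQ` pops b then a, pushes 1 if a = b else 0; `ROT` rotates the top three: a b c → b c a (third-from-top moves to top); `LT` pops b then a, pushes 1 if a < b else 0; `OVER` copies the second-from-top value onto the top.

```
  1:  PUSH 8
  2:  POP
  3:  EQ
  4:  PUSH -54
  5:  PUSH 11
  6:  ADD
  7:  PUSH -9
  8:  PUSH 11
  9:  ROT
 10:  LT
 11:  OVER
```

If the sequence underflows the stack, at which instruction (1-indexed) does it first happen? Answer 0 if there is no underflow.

3

PUSH 8  [8]
POP     []
EQ  — needs 2 operands, stack has 0 → underflow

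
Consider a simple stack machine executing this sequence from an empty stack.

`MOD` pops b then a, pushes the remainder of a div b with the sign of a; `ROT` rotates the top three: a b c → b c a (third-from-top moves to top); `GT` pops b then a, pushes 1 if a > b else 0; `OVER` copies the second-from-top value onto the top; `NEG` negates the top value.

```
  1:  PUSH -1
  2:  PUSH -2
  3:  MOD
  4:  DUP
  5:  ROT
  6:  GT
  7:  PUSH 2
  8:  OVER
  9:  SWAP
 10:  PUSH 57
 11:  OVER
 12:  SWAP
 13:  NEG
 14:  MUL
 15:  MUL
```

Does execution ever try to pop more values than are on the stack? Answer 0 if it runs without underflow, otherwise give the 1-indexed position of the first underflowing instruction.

5

PUSH -1 : -1
PUSH -2 : -1 -2
MOD     : -1
DUP     : -1 -1
ROT  — needs 3 operands, stack has 2 → underflow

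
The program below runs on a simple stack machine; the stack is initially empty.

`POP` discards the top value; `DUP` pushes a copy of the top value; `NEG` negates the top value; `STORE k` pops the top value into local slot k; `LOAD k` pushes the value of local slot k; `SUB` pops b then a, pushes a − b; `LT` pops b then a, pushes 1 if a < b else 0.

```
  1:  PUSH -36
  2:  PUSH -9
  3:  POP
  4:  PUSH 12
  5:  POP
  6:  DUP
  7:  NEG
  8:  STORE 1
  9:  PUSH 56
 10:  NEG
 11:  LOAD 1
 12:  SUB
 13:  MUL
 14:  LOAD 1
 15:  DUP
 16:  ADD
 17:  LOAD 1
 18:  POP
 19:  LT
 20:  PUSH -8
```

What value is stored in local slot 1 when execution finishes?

PUSH -36 → -36
PUSH -9  → -36 -9
POP      → -36
PUSH 12  → -36 12
POP      → -36
DUP      → -36 -36
NEG      → -36 36
STORE 1  → -36
PUSH 56  → -36 56
NEG      → -36 -56
LOAD 1   → -36 -56 36
SUB      → -36 -92
MUL      → 3312
LOAD 1   → 3312 36
DUP      → 3312 36 36
ADD      → 3312 72
LOAD 1   → 3312 72 36
POP      → 3312 72
LT       → 0
PUSH -8  → 0 -8

36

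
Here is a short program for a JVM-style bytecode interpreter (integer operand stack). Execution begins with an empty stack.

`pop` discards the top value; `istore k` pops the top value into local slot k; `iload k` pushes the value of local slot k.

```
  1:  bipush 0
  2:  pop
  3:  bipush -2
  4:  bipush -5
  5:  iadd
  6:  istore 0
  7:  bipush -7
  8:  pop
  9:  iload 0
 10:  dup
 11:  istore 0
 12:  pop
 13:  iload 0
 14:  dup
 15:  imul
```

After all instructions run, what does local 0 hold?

-7

bipush 0  : [0]
pop       : []
bipush -2 : [-2]
bipush -5 : [-2, -5]
iadd      : [-7]
istore 0  : []
bipush -7 : [-7]
pop       : []
iload 0   : [-7]
dup       : [-7, -7]
istore 0  : [-7]
pop       : []
iload 0   : [-7]
dup       : [-7, -7]
imul      : [49]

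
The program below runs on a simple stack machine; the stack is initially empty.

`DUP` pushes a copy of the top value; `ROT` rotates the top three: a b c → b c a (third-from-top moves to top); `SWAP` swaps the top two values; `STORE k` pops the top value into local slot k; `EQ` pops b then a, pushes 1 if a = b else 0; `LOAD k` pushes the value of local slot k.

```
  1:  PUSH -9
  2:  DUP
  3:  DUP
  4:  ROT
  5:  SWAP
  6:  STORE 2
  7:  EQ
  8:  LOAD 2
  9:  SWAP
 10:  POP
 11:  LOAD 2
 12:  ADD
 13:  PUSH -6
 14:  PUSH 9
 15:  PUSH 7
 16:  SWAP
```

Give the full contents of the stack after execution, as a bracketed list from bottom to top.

PUSH -9  -9
DUP      -9 -9
DUP      -9 -9 -9
ROT      -9 -9 -9
SWAP     -9 -9 -9
STORE 2  -9 -9
EQ       1
LOAD 2   1 -9
SWAP     -9 1
POP      -9
LOAD 2   -9 -9
ADD      -18
PUSH -6  -18 -6
PUSH 9   -18 -6 9
PUSH 7   -18 -6 9 7
SWAP     -18 -6 7 9

[-18, -6, 7, 9]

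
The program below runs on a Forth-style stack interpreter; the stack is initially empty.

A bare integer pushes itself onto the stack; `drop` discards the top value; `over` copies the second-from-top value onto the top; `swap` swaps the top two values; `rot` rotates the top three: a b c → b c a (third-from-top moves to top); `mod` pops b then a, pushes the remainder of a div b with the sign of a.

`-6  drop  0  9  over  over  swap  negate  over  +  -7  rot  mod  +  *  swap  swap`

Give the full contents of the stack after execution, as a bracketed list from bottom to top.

-6     : -6
drop   : (empty)
0      : 0
9      : 0 9
over   : 0 9 0
over   : 0 9 0 9
swap   : 0 9 9 0
negate : 0 9 9 0
over   : 0 9 9 0 9
+      : 0 9 9 9
-7     : 0 9 9 9 -7
rot    : 0 9 9 -7 9
mod    : 0 9 9 -7
+      : 0 9 2
*      : 0 18
swap   : 18 0
swap   : 0 18

[0, 18]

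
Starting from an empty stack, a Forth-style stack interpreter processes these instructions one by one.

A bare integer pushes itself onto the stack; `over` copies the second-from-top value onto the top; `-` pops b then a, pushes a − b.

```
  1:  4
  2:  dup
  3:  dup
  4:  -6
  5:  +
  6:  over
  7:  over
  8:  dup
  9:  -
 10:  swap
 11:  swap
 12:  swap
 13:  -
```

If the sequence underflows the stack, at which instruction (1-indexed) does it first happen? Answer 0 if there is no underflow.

4    -> [4]
dup  -> [4, 4]
dup  -> [4, 4, 4]
-6   -> [4, 4, 4, -6]
+    -> [4, 4, -2]
over -> [4, 4, -2, 4]
over -> [4, 4, -2, 4, -2]
dup  -> [4, 4, -2, 4, -2, -2]
-    -> [4, 4, -2, 4, 0]
swap -> [4, 4, -2, 0, 4]
swap -> [4, 4, -2, 4, 0]
swap -> [4, 4, -2, 0, 4]
-    -> [4, 4, -2, -4]

0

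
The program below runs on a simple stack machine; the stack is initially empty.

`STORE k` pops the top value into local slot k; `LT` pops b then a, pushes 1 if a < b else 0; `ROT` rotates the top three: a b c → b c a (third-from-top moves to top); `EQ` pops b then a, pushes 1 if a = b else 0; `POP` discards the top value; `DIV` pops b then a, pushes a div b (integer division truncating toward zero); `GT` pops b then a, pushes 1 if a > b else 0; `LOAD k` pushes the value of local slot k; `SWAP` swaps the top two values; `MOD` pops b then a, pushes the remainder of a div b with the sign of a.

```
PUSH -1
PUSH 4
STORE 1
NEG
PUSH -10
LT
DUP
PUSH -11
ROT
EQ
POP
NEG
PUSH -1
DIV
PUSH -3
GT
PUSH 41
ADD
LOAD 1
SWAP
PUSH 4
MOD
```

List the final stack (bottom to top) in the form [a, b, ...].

[4, 2]

PUSH -1  : [-1]
PUSH 4   : [-1, 4]
STORE 1  : [-1]
NEG      : [1]
PUSH -10 : [1, -10]
LT       : [0]
DUP      : [0, 0]
PUSH -11 : [0, 0, -11]
ROT      : [0, -11, 0]
EQ       : [0, 0]
POP      : [0]
NEG      : [0]
PUSH -1  : [0, -1]
DIV      : [0]
PUSH -3  : [0, -3]
GT       : [1]
PUSH 41  : [1, 41]
ADD      : [42]
LOAD 1   : [42, 4]
SWAP     : [4, 42]
PUSH 4   : [4, 42, 4]
MOD      : [4, 2]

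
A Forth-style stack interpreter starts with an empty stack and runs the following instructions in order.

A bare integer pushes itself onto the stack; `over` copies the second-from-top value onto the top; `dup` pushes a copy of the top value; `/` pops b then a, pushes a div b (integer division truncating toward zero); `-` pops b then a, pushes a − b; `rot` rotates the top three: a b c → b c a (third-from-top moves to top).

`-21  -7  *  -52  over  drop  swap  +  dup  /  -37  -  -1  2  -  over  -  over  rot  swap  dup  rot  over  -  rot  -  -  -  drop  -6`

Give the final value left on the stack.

-6

-21  → -21
-7   → -21 -7
*    → 147
-52  → 147 -52
over → 147 -52 147
drop → 147 -52
swap → -52 147
+    → 95
dup  → 95 95
/    → 1
-37  → 1 -37
-    → 38
-1   → 38 -1
2    → 38 -1 2
-    → 38 -3
over → 38 -3 38
-    → 38 -41
over → 38 -41 38
rot  → -41 38 38
swap → -41 38 38
dup  → -41 38 38 38
rot  → -41 38 38 38
over → -41 38 38 38 38
-    → -41 38 38 0
rot  → -41 38 0 38
-    → -41 38 -38
-    → -41 76
-    → -117
drop → (empty)
-6   → -6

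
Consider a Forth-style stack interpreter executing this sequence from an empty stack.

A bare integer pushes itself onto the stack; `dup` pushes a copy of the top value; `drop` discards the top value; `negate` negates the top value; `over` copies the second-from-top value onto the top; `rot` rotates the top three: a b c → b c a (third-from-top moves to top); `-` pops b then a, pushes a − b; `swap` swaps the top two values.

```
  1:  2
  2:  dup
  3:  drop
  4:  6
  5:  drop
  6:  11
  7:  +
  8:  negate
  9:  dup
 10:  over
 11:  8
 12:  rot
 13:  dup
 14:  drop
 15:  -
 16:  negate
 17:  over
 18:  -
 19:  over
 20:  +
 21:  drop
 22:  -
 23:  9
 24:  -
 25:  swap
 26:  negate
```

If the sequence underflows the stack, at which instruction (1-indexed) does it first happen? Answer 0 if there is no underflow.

2      : [2]
dup    : [2, 2]
drop   : [2]
6      : [2, 6]
drop   : [2]
11     : [2, 11]
+      : [13]
negate : [-13]
dup    : [-13, -13]
over   : [-13, -13, -13]
8      : [-13, -13, -13, 8]
rot    : [-13, -13, 8, -13]
dup    : [-13, -13, 8, -13, -13]
drop   : [-13, -13, 8, -13]
-      : [-13, -13, 21]
negate : [-13, -13, -21]
over   : [-13, -13, -21, -13]
-      : [-13, -13, -8]
over   : [-13, -13, -8, -13]
+      : [-13, -13, -21]
drop   : [-13, -13]
-      : [0]
9      : [0, 9]
-      : [-9]
swap  — needs 2 operands, stack has 1 → underflow

25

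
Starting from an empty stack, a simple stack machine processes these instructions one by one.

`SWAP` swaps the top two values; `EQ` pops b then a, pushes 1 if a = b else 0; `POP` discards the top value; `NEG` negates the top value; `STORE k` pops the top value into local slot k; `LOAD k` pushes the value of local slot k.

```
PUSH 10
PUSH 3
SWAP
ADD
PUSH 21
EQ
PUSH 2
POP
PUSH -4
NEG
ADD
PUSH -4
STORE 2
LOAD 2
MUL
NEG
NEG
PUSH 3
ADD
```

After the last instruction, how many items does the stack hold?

1

PUSH 10 -> 10
PUSH 3  -> 10 3
SWAP    -> 3 10
ADD     -> 13
PUSH 21 -> 13 21
EQ      -> 0
PUSH 2  -> 0 2
POP     -> 0
PUSH -4 -> 0 -4
NEG     -> 0 4
ADD     -> 4
PUSH -4 -> 4 -4
STORE 2 -> 4
LOAD 2  -> 4 -4
MUL     -> -16
NEG     -> 16
NEG     -> -16
PUSH 3  -> -16 3
ADD     -> -13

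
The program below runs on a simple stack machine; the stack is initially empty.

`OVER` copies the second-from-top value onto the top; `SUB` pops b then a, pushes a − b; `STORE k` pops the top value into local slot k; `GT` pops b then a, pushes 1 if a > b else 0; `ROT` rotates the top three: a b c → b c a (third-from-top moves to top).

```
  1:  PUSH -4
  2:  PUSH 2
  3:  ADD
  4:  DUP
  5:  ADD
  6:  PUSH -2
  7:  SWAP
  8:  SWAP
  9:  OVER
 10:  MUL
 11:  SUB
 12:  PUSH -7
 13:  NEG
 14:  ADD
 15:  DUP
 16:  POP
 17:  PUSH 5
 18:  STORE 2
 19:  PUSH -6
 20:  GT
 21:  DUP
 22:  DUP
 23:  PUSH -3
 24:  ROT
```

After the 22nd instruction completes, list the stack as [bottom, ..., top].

PUSH -4 -> -4
PUSH 2  -> -4 2
ADD     -> -2
DUP     -> -2 -2
ADD     -> -4
PUSH -2 -> -4 -2
SWAP    -> -2 -4
SWAP    -> -4 -2
OVER    -> -4 -2 -4
MUL     -> -4 8
SUB     -> -12
PUSH -7 -> -12 -7
NEG     -> -12 7
ADD     -> -5
DUP     -> -5 -5
POP     -> -5
PUSH 5  -> -5 5
STORE 2 -> -5
PUSH -6 -> -5 -6
GT      -> 1
DUP     -> 1 1
DUP     -> 1 1 1

[1, 1, 1]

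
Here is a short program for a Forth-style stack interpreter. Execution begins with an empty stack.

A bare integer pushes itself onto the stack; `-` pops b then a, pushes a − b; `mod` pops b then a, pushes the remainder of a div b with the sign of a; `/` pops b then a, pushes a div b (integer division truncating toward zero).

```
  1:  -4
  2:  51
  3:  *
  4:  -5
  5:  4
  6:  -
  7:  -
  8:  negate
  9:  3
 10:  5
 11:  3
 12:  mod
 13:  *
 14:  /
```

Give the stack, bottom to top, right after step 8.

[195]

-4      [-4]
51      [-4, 51]
*       [-204]
-5      [-204, -5]
4       [-204, -5, 4]
-       [-204, -9]
-       [-195]
negate  [195]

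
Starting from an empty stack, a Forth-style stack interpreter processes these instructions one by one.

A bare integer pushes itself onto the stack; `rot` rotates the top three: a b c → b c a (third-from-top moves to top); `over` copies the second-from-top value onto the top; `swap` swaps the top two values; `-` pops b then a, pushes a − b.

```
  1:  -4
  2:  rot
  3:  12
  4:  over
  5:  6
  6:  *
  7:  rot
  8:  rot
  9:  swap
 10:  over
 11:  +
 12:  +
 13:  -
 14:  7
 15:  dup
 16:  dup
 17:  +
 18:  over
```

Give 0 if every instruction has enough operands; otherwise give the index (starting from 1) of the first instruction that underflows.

-4 : -4
rot  — needs 3 operands, stack has 1 → underflow

2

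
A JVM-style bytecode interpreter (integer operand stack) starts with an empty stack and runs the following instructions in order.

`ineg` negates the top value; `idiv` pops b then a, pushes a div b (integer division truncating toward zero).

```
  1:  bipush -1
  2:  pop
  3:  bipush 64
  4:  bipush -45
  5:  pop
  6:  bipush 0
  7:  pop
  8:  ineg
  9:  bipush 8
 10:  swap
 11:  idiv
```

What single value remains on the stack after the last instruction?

0

bipush -1  : -1
pop        : (empty)
bipush 64  : 64
bipush -45 : 64 -45
pop        : 64
bipush 0   : 64 0
pop        : 64
ineg       : -64
bipush 8   : -64 8
swap       : 8 -64
idiv       : 0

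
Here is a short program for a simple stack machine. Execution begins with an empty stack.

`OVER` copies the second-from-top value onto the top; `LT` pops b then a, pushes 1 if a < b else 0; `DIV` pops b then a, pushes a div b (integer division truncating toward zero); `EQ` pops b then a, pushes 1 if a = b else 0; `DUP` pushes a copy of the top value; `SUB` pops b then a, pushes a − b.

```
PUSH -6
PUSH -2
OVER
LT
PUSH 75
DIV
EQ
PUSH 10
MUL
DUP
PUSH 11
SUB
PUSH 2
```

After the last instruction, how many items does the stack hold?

3

PUSH -6  [-6]
PUSH -2  [-6, -2]
OVER     [-6, -2, -6]
LT       [-6, 0]
PUSH 75  [-6, 0, 75]
DIV      [-6, 0]
EQ       [0]
PUSH 10  [0, 10]
MUL      [0]
DUP      [0, 0]
PUSH 11  [0, 0, 11]
SUB      [0, -11]
PUSH 2   [0, -11, 2]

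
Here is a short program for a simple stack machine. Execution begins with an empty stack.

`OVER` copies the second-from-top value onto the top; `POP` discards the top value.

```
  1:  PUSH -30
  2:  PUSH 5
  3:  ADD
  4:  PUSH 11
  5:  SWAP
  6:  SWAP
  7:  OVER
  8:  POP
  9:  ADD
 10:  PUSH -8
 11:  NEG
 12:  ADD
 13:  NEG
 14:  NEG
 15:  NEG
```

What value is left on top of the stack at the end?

PUSH -30  [-30]
PUSH 5    [-30, 5]
ADD       [-25]
PUSH 11   [-25, 11]
SWAP      [11, -25]
SWAP      [-25, 11]
OVER      [-25, 11, -25]
POP       [-25, 11]
ADD       [-14]
PUSH -8   [-14, -8]
NEG       [-14, 8]
ADD       [-6]
NEG       [6]
NEG       [-6]
NEG       [6]

6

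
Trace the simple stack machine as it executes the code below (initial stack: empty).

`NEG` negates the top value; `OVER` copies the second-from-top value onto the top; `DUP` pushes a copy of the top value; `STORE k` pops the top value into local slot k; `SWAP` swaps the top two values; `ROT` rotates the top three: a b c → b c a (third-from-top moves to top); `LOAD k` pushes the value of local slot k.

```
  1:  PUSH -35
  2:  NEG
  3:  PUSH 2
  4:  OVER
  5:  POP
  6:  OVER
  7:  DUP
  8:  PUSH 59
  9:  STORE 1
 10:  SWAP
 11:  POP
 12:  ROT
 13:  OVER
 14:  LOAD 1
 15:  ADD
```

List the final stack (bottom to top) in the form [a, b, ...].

PUSH -35 -> [-35]
NEG      -> [35]
PUSH 2   -> [35, 2]
OVER     -> [35, 2, 35]
POP      -> [35, 2]
OVER     -> [35, 2, 35]
DUP      -> [35, 2, 35, 35]
PUSH 59  -> [35, 2, 35, 35, 59]
STORE 1  -> [35, 2, 35, 35]
SWAP     -> [35, 2, 35, 35]
POP      -> [35, 2, 35]
ROT      -> [2, 35, 35]
OVER     -> [2, 35, 35, 35]
LOAD 1   -> [2, 35, 35, 35, 59]
ADD      -> [2, 35, 35, 94]

[2, 35, 35, 94]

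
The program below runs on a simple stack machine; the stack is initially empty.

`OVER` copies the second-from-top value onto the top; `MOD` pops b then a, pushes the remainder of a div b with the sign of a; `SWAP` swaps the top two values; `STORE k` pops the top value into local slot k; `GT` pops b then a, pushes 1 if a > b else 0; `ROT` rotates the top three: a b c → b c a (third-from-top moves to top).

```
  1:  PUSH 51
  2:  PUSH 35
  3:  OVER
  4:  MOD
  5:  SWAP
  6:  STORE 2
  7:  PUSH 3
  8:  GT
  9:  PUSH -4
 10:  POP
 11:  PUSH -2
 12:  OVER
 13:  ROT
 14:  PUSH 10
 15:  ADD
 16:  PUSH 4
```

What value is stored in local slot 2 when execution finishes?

51

PUSH 51 → 51
PUSH 35 → 51 35
OVER    → 51 35 51
MOD     → 51 35
SWAP    → 35 51
STORE 2 → 35
PUSH 3  → 35 3
GT      → 1
PUSH -4 → 1 -4
POP     → 1
PUSH -2 → 1 -2
OVER    → 1 -2 1
ROT     → -2 1 1
PUSH 10 → -2 1 1 10
ADD     → -2 1 11
PUSH 4  → -2 1 11 4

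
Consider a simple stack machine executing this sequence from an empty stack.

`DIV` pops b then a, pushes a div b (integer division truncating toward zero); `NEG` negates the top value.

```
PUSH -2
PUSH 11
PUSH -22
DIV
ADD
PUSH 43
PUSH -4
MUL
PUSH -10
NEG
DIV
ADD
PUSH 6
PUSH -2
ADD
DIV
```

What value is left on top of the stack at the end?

PUSH -2  → -2
PUSH 11  → -2 11
PUSH -22 → -2 11 -22
DIV      → -2 0
ADD      → -2
PUSH 43  → -2 43
PUSH -4  → -2 43 -4
MUL      → -2 -172
PUSH -10 → -2 -172 -10
NEG      → -2 -172 10
DIV      → -2 -17
ADD      → -19
PUSH 6   → -19 6
PUSH -2  → -19 6 -2
ADD      → -19 4
DIV      → -4

-4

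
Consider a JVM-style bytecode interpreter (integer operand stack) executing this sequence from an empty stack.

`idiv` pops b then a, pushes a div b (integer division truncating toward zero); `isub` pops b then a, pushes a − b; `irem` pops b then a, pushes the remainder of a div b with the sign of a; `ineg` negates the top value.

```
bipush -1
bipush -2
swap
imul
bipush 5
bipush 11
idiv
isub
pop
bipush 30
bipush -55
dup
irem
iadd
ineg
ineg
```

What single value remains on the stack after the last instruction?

30

bipush -1  → [-1]
bipush -2  → [-1, -2]
swap       → [-2, -1]
imul       → [2]
bipush 5   → [2, 5]
bipush 11  → [2, 5, 11]
idiv       → [2, 0]
isub       → [2]
pop        → []
bipush 30  → [30]
bipush -55 → [30, -55]
dup        → [30, -55, -55]
irem       → [30, 0]
iadd       → [30]
ineg       → [-30]
ineg       → [30]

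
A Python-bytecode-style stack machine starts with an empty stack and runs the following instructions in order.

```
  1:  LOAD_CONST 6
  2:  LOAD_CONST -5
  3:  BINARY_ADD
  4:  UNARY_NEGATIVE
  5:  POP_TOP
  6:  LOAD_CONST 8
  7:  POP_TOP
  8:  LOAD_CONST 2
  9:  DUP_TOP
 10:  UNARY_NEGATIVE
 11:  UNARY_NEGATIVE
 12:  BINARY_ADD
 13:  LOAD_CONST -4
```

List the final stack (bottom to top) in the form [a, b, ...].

[4, -4]

LOAD_CONST 6   -> [6]
LOAD_CONST -5  -> [6, -5]
BINARY_ADD     -> [1]
UNARY_NEGATIVE -> [-1]
POP_TOP        -> []
LOAD_CONST 8   -> [8]
POP_TOP        -> []
LOAD_CONST 2   -> [2]
DUP_TOP        -> [2, 2]
UNARY_NEGATIVE -> [2, -2]
UNARY_NEGATIVE -> [2, 2]
BINARY_ADD     -> [4]
LOAD_CONST -4  -> [4, -4]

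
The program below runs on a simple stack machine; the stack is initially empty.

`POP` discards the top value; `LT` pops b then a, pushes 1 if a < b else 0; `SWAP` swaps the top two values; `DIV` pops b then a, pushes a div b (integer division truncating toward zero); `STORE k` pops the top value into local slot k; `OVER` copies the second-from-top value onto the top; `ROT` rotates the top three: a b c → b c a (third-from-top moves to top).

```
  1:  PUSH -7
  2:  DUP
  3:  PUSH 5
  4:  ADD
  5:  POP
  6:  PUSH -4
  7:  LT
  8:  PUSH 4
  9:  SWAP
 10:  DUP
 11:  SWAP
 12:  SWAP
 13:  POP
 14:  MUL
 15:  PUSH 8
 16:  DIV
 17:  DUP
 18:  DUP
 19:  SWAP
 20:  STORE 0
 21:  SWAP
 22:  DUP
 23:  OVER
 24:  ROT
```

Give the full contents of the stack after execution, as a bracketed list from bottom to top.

PUSH -7 : -7
DUP     : -7 -7
PUSH 5  : -7 -7 5
ADD     : -7 -2
POP     : -7
PUSH -4 : -7 -4
LT      : 1
PUSH 4  : 1 4
SWAP    : 4 1
DUP     : 4 1 1
SWAP    : 4 1 1
SWAP    : 4 1 1
POP     : 4 1
MUL     : 4
PUSH 8  : 4 8
DIV     : 0
DUP     : 0 0
DUP     : 0 0 0
SWAP    : 0 0 0
STORE 0 : 0 0
SWAP    : 0 0
DUP     : 0 0 0
OVER    : 0 0 0 0
ROT     : 0 0 0 0

[0, 0, 0, 0]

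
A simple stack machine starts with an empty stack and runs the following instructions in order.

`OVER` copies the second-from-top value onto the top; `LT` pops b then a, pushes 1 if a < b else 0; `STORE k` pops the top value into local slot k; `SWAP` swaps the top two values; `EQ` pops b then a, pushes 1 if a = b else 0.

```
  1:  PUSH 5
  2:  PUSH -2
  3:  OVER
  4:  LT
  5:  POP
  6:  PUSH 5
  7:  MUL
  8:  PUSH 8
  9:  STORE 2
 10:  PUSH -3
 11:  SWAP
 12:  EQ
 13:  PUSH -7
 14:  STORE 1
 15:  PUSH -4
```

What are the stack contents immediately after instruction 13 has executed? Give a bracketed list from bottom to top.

[0, -7]

PUSH 5   5
PUSH -2  5 -2
OVER     5 -2 5
LT       5 1
POP      5
PUSH 5   5 5
MUL      25
PUSH 8   25 8
STORE 2  25
PUSH -3  25 -3
SWAP     -3 25
EQ       0
PUSH -7  0 -7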